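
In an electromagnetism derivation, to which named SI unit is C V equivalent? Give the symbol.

C = A·s = s·A (charge = current × time).
V = W/A (potential = power per current),
    = kg·m²·s⁻³·A⁻¹.
Combining: C·V = (s·A) · (kg·m²·s⁻³·A⁻¹) = kg·m²·s⁻².
kg·m²·s⁻² is the base-SI form of the joule.

J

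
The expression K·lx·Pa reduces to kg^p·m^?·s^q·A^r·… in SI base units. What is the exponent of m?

-3

lx = m⁻²·cd.
Pa = kg·m⁻¹·s⁻².
Combining: K·lx·Pa = K · (m⁻²·cd) · (kg·m⁻¹·s⁻²) = kg·m⁻³·s⁻²·K·cd.
The exponent of m is -3.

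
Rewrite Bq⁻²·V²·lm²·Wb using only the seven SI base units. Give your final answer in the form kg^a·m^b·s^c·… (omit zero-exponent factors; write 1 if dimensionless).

Bq = s⁻¹.
So Bq⁻² = s².
V = kg·m²·s⁻³·A⁻¹.
So V² = kg²·m⁴·s⁻⁶·A⁻².
lm = cd.
So lm² = cd².
Wb = kg·m²·s⁻²·A⁻¹.
Combining: Bq⁻²·V²·lm²·Wb = s² · (kg²·m⁴·s⁻⁶·A⁻²) · cd² · (kg·m²·s⁻²·A⁻¹) = kg³·m⁶·s⁻⁶·A⁻³·cd².

kg³·m⁶·s⁻⁶·A⁻³·cd²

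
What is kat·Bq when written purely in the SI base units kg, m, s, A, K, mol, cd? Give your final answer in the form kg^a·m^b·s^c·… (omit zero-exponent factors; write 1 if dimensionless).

kat = mol/s = s⁻¹·mol (catalytic activity).
Bq = 1/s = s⁻¹ (activity is decays per second).
Combining: kat·Bq = (s⁻¹·mol) · s⁻¹ = s⁻²·mol.

s⁻²·mol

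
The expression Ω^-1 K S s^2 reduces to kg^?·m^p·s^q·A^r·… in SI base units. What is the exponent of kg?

-2

Ω = V/A (resistance = voltage per current),
    = kg·m²·s⁻³·A⁻².
So Ω⁻¹ = kg⁻¹·m⁻²·s³·A².
S = 1/Ω (conductance is reciprocal resistance),
    = kg⁻¹·m⁻²·s³·A².
Combining: Ω⁻¹·K·S·s² = (kg⁻¹·m⁻²·s³·A²) · K · (kg⁻¹·m⁻²·s³·A²) · s² = kg⁻²·m⁻⁴·s⁸·A⁴·K.
The exponent of kg is -2.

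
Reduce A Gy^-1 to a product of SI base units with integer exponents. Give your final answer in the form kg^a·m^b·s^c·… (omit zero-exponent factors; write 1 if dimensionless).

Gy = m²·s⁻².
So Gy⁻¹ = m⁻²·s².
Combining: A·Gy⁻¹ = A · (m⁻²·s²) = m⁻²·s²·A.

m⁻²·s²·A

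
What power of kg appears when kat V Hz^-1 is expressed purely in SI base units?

1

kat = s⁻¹·mol.
V = kg·m²·s⁻³·A⁻¹.
Hz = s⁻¹.
So Hz⁻¹ = s.
Combining: kat·V·Hz⁻¹ = (s⁻¹·mol) · (kg·m²·s⁻³·A⁻¹) · s = kg·m²·s⁻³·A⁻¹·mol.
The exponent of kg is 1.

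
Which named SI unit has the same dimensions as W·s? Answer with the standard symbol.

J

W = kg·m²·s⁻³.
Combining: W·s = (kg·m²·s⁻³) · s = kg·m²·s⁻².
kg·m²·s⁻² is the base-SI form of the joule.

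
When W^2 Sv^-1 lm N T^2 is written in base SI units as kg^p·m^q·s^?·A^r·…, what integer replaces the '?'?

W = kg·m²·s⁻³.
So W² = kg²·m⁴·s⁻⁶.
Sv = m²·s⁻².
So Sv⁻¹ = m⁻²·s².
lm = cd.
N = kg·m·s⁻².
T = kg·s⁻²·A⁻¹.
So T² = kg²·s⁻⁴·A⁻².
Combining: W²·Sv⁻¹·lm·N·T² = (kg²·m⁴·s⁻⁶) · (m⁻²·s²) · cd · (kg·m·s⁻²) · (kg²·s⁻⁴·A⁻²) = kg⁵·m³·s⁻¹⁰·A⁻²·cd.
The exponent of s is -10.

-10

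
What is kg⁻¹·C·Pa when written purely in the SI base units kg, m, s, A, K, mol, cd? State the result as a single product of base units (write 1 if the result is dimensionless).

m⁻¹·s⁻¹·A

C = s·A.
Pa = kg·m⁻¹·s⁻².
Combining: kg⁻¹·C·Pa = kg⁻¹ · (s·A) · (kg·m⁻¹·s⁻²) = m⁻¹·s⁻¹·A.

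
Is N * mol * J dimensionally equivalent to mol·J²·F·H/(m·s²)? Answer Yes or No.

Yes

Left side:
  N = kg·m/s² = kg·m·s⁻² (force = mass × acceleration).
  J = N·m (work = force × distance),
      = kg·m²·s⁻².
  Combining: N·mol·J = (kg·m·s⁻²) · mol · (kg·m²·s⁻²) = kg²·m³·s⁻⁴·mol.
Right side:
  J = N·m (work = force × distance),
      = kg·m²·s⁻².
  So J² = kg²·m⁴·s⁻⁴.
  F = C/V (capacitance = charge per voltage),
      = A·s/(kg·m²·s⁻³·A⁻¹) (substituting C and V),
      = kg⁻¹·m⁻²·s⁴·A².
  H = Wb/A (inductance = flux per current),
      = kg·m²·s⁻²·A⁻².
  Combining: m⁻¹·mol·J²·F·H·s⁻² = m⁻¹ · mol · (kg²·m⁴·s⁻⁴) · (kg⁻¹·m⁻²·s⁴·A²) · (kg·m²·s⁻²·A⁻²) · s⁻² = kg²·m³·s⁻⁴·mol.
Both reduce to kg²·m³·s⁻⁴·mol.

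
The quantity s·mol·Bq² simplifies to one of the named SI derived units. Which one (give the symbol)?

Bq = 1/s = s⁻¹ (activity is decays per second).
So Bq² = s⁻².
Combining: s·mol·Bq² = s · mol · s⁻² = s⁻¹·mol.
s⁻¹·mol is the base-SI form of the katal.

kat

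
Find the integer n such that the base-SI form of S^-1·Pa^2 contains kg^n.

3

S = 1/Ω (conductance is reciprocal resistance),
    = kg⁻¹·m⁻²·s³·A².
So S⁻¹ = kg·m²·s⁻³·A⁻².
Pa = N/m² (pressure = force per area),
    = kg·m⁻¹·s⁻².
So Pa² = kg²·m⁻²·s⁻⁴.
Combining: S⁻¹·Pa² = (kg·m²·s⁻³·A⁻²) · (kg²·m⁻²·s⁻⁴) = kg³·s⁻⁷·A⁻².
The exponent of kg is 3.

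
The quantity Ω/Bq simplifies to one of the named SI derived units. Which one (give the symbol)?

H

Ω = kg·m²·s⁻³·A⁻².
Bq = s⁻¹.
So Bq⁻¹ = s.
Combining: Ω·Bq⁻¹ = (kg·m²·s⁻³·A⁻²) · s = kg·m²·s⁻²·A⁻².
kg·m²·s⁻²·A⁻² is the base-SI form of the henry.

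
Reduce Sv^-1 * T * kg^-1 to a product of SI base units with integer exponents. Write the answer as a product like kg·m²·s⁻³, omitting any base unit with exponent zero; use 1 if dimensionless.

Sv = m²·s⁻².
So Sv⁻¹ = m⁻²·s².
T = kg·s⁻²·A⁻¹.
Combining: Sv⁻¹·T·kg⁻¹ = (m⁻²·s²) · (kg·s⁻²·A⁻¹) · kg⁻¹ = m⁻²·A⁻¹.

m⁻²·A⁻¹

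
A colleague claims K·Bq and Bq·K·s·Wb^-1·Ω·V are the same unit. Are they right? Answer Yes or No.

No

Left side:
  Bq = 1/s = s⁻¹ (activity is decays per second).
  Combining: K·Bq = K · s⁻¹ = s⁻¹·K.
Right side:
  Bq = s⁻¹.
  Wb = kg·m²·s⁻²·A⁻¹.
  So Wb⁻¹ = kg⁻¹·m⁻²·s²·A.
  Ω = kg·m²·s⁻³·A⁻².
  V = kg·m²·s⁻³·A⁻¹.
  Combining: Bq·K·s·Wb⁻¹·Ω·V = s⁻¹ · K · s · (kg⁻¹·m⁻²·s²·A) · (kg·m²·s⁻³·A⁻²) · (kg·m²·s⁻³·A⁻¹) = kg·m²·s⁻⁴·A⁻²·K.
Left is s⁻¹·K; right is kg·m²·s⁻⁴·A⁻²·K — different.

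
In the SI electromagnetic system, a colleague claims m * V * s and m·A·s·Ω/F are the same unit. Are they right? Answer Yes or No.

Left side:
  V = kg·m²·s⁻³·A⁻¹.
  Combining: m·V·s = m · (kg·m²·s⁻³·A⁻¹) · s = kg·m³·s⁻²·A⁻¹.
Right side:
  F = kg⁻¹·m⁻²·s⁴·A².
  So F⁻¹ = kg·m²·s⁻⁴·A⁻².
  Ω = kg·m²·s⁻³·A⁻².
  Combining: m·A·F⁻¹·s·Ω = m · A · (kg·m²·s⁻⁴·A⁻²) · s · (kg·m²·s⁻³·A⁻²) = kg²·m⁵·s⁻⁶·A⁻³.
Left is kg·m³·s⁻²·A⁻¹; right is kg²·m⁵·s⁻⁶·A⁻³ — different.

No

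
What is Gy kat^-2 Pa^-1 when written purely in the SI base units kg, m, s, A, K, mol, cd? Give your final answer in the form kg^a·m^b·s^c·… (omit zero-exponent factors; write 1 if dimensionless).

kg⁻¹·m³·s²·mol⁻²

Gy = J/kg (absorbed dose = energy per mass),
    = m²·s⁻².
kat = mol/s = s⁻¹·mol (catalytic activity).
So kat⁻² = s²·mol⁻².
Pa = N/m² (pressure = force per area),
    = kg·m⁻¹·s⁻².
So Pa⁻¹ = kg⁻¹·m·s².
Combining: Gy·kat⁻²·Pa⁻¹ = (m²·s⁻²) · (s²·mol⁻²) · (kg⁻¹·m·s²) = kg⁻¹·m³·s²·mol⁻².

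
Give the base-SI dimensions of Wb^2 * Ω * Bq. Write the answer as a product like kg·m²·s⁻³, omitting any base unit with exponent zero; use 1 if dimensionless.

kg³·m⁶·s⁻⁸·A⁻⁴

Wb = V·s (flux: a volt is a weber per second),
    = kg·m²·s⁻²·A⁻¹.
So Wb² = kg²·m⁴·s⁻⁴·A⁻².
Ω = V/A (resistance = voltage per current),
    = kg·m²·s⁻³·A⁻².
Bq = 1/s = s⁻¹ (activity is decays per second).
Combining: Wb²·Ω·Bq = (kg²·m⁴·s⁻⁴·A⁻²) · (kg·m²·s⁻³·A⁻²) · s⁻¹ = kg³·m⁶·s⁻⁸·A⁻⁴.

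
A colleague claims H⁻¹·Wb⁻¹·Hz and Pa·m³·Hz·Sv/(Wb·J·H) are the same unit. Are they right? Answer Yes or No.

No

Left side:
  H = kg·m²·s⁻²·A⁻².
  So H⁻¹ = kg⁻¹·m⁻²·s²·A².
  Wb = kg·m²·s⁻²·A⁻¹.
  So Wb⁻¹ = kg⁻¹·m⁻²·s²·A.
  Hz = s⁻¹.
  Combining: H⁻¹·Wb⁻¹·Hz = (kg⁻¹·m⁻²·s²·A²) · (kg⁻¹·m⁻²·s²·A) · s⁻¹ = kg⁻²·m⁻⁴·s³·A³.
Right side:
  Pa = N/m² (pressure = force per area),
      = kg·m⁻¹·s⁻².
  Hz = 1/s = s⁻¹ (frequency is cycles per second).
  Wb = V·s (flux: a volt is a weber per second),
      = kg·m²·s⁻²·A⁻¹.
  So Wb⁻¹ = kg⁻¹·m⁻²·s²·A.
  J = N·m (work = force × distance),
      = kg·m²·s⁻².
  So J⁻¹ = kg⁻¹·m⁻²·s².
  Sv = J/kg (equivalent dose = energy per mass),
      = m²·s⁻².
  H = Wb/A (inductance = flux per current),
      = kg·m²·s⁻²·A⁻².
  So H⁻¹ = kg⁻¹·m⁻²·s²·A².
  Combining: Pa·m³·Hz·Wb⁻¹·J⁻¹·Sv·H⁻¹ = (kg·m⁻¹·s⁻²) · m³ · s⁻¹ · (kg⁻¹·m⁻²·s²·A) · (kg⁻¹·m⁻²·s²) · (m²·s⁻²) · (kg⁻¹·m⁻²·s²·A²) = kg⁻²·m⁻²·s·A³.
Left is kg⁻²·m⁻⁴·s³·A³; right is kg⁻²·m⁻²·s·A³ — different.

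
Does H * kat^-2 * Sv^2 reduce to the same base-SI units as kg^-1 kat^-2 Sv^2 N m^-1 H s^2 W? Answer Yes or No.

No

Left side:
  H = Wb/A (inductance = flux per current),
      = kg·m²·s⁻²·A⁻².
  kat = mol/s = s⁻¹·mol (catalytic activity).
  So kat⁻² = s²·mol⁻².
  Sv = J/kg (equivalent dose = energy per mass),
      = m²·s⁻².
  So Sv² = m⁴·s⁻⁴.
  Combining: H·kat⁻²·Sv² = (kg·m²·s⁻²·A⁻²) · (s²·mol⁻²) · (m⁴·s⁻⁴) = kg·m⁶·s⁻⁴·A⁻²·mol⁻².
Right side:
  kat = s⁻¹·mol.
  So kat⁻² = s²·mol⁻².
  Sv = m²·s⁻².
  So Sv² = m⁴·s⁻⁴.
  N = kg·m·s⁻².
  H = kg·m²·s⁻²·A⁻².
  W = kg·m²·s⁻³.
  Combining: kg⁻¹·kat⁻²·Sv²·N·m⁻¹·H·s²·W = kg⁻¹ · (s²·mol⁻²) · (m⁴·s⁻⁴) · (kg·m·s⁻²) · m⁻¹ · (kg·m²·s⁻²·A⁻²) · s² · (kg·m²·s⁻³) = kg²·m⁸·s⁻⁷·A⁻²·mol⁻².
Left is kg·m⁶·s⁻⁴·A⁻²·mol⁻²; right is kg²·m⁸·s⁻⁷·A⁻²·mol⁻² — different.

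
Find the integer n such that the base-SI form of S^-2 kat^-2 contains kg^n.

S = 1/Ω (conductance is reciprocal resistance),
    = kg⁻¹·m⁻²·s³·A².
So S⁻² = kg²·m⁴·s⁻⁶·A⁻⁴.
kat = mol/s = s⁻¹·mol (catalytic activity).
So kat⁻² = s²·mol⁻².
Combining: S⁻²·kat⁻² = (kg²·m⁴·s⁻⁶·A⁻⁴) · (s²·mol⁻²) = kg²·m⁴·s⁻⁴·A⁻⁴·mol⁻².
The exponent of kg is 2.

2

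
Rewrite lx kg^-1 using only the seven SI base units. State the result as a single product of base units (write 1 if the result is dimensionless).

kg⁻¹·m⁻²·cd

lx = lm/m² (illuminance = luminous flux per area),
    = m⁻²·cd.
Combining: lx·kg⁻¹ = (m⁻²·cd) · kg⁻¹ = kg⁻¹·m⁻²·cd.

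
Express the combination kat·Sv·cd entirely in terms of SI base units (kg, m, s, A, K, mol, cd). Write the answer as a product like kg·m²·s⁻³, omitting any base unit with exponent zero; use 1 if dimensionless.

m²·s⁻³·mol·cd

kat = s⁻¹·mol.
Sv = m²·s⁻².
Combining: kat·Sv·cd = (s⁻¹·mol) · (m²·s⁻²) · cd = m²·s⁻³·mol·cd.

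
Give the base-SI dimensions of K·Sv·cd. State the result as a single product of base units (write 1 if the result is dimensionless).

Sv = m²·s⁻².
Combining: K·Sv·cd = K · (m²·s⁻²) · cd = m²·s⁻²·K·cd.

m²·s⁻²·K·cd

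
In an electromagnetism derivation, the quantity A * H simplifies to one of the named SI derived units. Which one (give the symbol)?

Wb

H = kg·m²·s⁻²·A⁻².
Combining: A·H = A · (kg·m²·s⁻²·A⁻²) = kg·m²·s⁻²·A⁻¹.
kg·m²·s⁻²·A⁻¹ is the base-SI form of the weber.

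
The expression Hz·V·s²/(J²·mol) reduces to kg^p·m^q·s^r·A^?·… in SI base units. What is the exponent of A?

-1

Hz = s⁻¹.
J = kg·m²·s⁻².
So J⁻² = kg⁻²·m⁻⁴·s⁴.
V = kg·m²·s⁻³·A⁻¹.
Combining: Hz·J⁻²·V·s²·mol⁻¹ = s⁻¹ · (kg⁻²·m⁻⁴·s⁴) · (kg·m²·s⁻³·A⁻¹) · s² · mol⁻¹ = kg⁻¹·m⁻²·s²·A⁻¹·mol⁻¹.
The exponent of A is -1.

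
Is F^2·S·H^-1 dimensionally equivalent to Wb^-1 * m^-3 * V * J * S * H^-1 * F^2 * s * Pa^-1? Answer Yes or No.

Left side:
  F = kg⁻¹·m⁻²·s⁴·A².
  So F² = kg⁻²·m⁻⁴·s⁸·A⁴.
  S = kg⁻¹·m⁻²·s³·A².
  H = kg·m²·s⁻²·A⁻².
  So H⁻¹ = kg⁻¹·m⁻²·s²·A².
  Combining: F²·S·H⁻¹ = (kg⁻²·m⁻⁴·s⁸·A⁴) · (kg⁻¹·m⁻²·s³·A²) · (kg⁻¹·m⁻²·s²·A²) = kg⁻⁴·m⁻⁸·s¹³·A⁸.
Right side:
  Wb = V·s (flux: a volt is a weber per second),
      = kg·m²·s⁻²·A⁻¹.
  So Wb⁻¹ = kg⁻¹·m⁻²·s²·A.
  V = W/A (potential = power per current),
      = kg·m²·s⁻³·A⁻¹.
  J = N·m (work = force × distance),
      = kg·m²·s⁻².
  S = 1/Ω (conductance is reciprocal resistance),
      = kg⁻¹·m⁻²·s³·A².
  H = Wb/A (inductance = flux per current),
      = kg·m²·s⁻²·A⁻².
  So H⁻¹ = kg⁻¹·m⁻²·s²·A².
  F = C/V (capacitance = charge per voltage),
      = A·s/(kg·m²·s⁻³·A⁻¹) (substituting C and V),
      = kg⁻¹·m⁻²·s⁴·A².
  So F² = kg⁻²·m⁻⁴·s⁸·A⁴.
  Pa = N/m² (pressure = force per area),
      = kg·m⁻¹·s⁻².
  So Pa⁻¹ = kg⁻¹·m·s².
  Combining: Wb⁻¹·m⁻³·V·J·S·H⁻¹·F²·s·Pa⁻¹ = (kg⁻¹·m⁻²·s²·A) · m⁻³ · (kg·m²·s⁻³·A⁻¹) · (kg·m²·s⁻²) · (kg⁻¹·m⁻²·s³·A²) · (kg⁻¹·m⁻²·s²·A²) · (kg⁻²·m⁻⁴·s⁸·A⁴) · s · (kg⁻¹·m·s²) = kg⁻⁴·m⁻⁸·s¹³·A⁸.
Both reduce to kg⁻⁴·m⁻⁸·s¹³·A⁸.

Yes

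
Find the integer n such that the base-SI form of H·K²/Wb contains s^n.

0

H = kg·m²·s⁻²·A⁻².
Wb = kg·m²·s⁻²·A⁻¹.
So Wb⁻¹ = kg⁻¹·m⁻²·s²·A.
Combining: H·Wb⁻¹·K² = (kg·m²·s⁻²·A⁻²) · (kg⁻¹·m⁻²·s²·A) · K² = A⁻¹·K².
The exponent of s is 0.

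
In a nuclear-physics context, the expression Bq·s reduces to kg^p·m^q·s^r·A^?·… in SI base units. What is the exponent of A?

Bq = 1/s = s⁻¹ (activity is decays per second).
Combining: Bq·s = s⁻¹ · s = 1.
The exponent of A is 0.

0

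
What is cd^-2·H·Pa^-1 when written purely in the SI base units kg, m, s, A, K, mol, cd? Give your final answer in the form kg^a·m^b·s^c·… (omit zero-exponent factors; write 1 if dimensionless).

m³·A⁻²·cd⁻²

H = kg·m²·s⁻²·A⁻².
Pa = kg·m⁻¹·s⁻².
So Pa⁻¹ = kg⁻¹·m·s².
Combining: cd⁻²·H·Pa⁻¹ = cd⁻² · (kg·m²·s⁻²·A⁻²) · (kg⁻¹·m·s²) = m³·A⁻²·cd⁻².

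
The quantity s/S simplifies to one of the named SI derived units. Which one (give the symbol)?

H

S = 1/Ω (conductance is reciprocal resistance),
    = kg⁻¹·m⁻²·s³·A².
So S⁻¹ = kg·m²·s⁻³·A⁻².
Combining: S⁻¹·s = (kg·m²·s⁻³·A⁻²) · s = kg·m²·s⁻²·A⁻².
kg·m²·s⁻²·A⁻² is the base-SI form of the henry.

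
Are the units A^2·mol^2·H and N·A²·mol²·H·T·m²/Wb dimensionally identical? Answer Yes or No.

Left side:
  H = Wb/A (inductance = flux per current),
      = kg·m²·s⁻²·A⁻².
  Combining: A²·mol²·H = A² · mol² · (kg·m²·s⁻²·A⁻²) = kg·m²·s⁻²·mol².
Right side:
  N = kg·m/s² = kg·m·s⁻² (force = mass × acceleration).
  Wb = V·s (flux: a volt is a weber per second),
      = kg·m²·s⁻²·A⁻¹.
  So Wb⁻¹ = kg⁻¹·m⁻²·s²·A.
  H = Wb/A (inductance = flux per current),
      = kg·m²·s⁻²·A⁻².
  T = Wb/m² (flux density = flux per area),
      = kg·s⁻²·A⁻¹.
  Combining: N·A²·mol²·Wb⁻¹·H·T·m² = (kg·m·s⁻²) · A² · mol² · (kg⁻¹·m⁻²·s²·A) · (kg·m²·s⁻²·A⁻²) · (kg·s⁻²·A⁻¹) · m² = kg²·m³·s⁻⁴·mol².
Left is kg·m²·s⁻²·mol²; right is kg²·m³·s⁻⁴·mol² — different.

No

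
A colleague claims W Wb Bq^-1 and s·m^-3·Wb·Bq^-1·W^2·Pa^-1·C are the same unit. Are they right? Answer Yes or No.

Left side:
  W = kg·m²·s⁻³.
  Wb = kg·m²·s⁻²·A⁻¹.
  Bq = s⁻¹.
  So Bq⁻¹ = s.
  Combining: W·Wb·Bq⁻¹ = (kg·m²·s⁻³) · (kg·m²·s⁻²·A⁻¹) · s = kg²·m⁴·s⁻⁴·A⁻¹.
Right side:
  Wb = kg·m²·s⁻²·A⁻¹.
  Bq = s⁻¹.
  So Bq⁻¹ = s.
  W = kg·m²·s⁻³.
  So W² = kg²·m⁴·s⁻⁶.
  Pa = kg·m⁻¹·s⁻².
  So Pa⁻¹ = kg⁻¹·m·s².
  C = s·A.
  Combining: s·m⁻³·Wb·Bq⁻¹·W²·Pa⁻¹·C = s · m⁻³ · (kg·m²·s⁻²·A⁻¹) · s · (kg²·m⁴·s⁻⁶) · (kg⁻¹·m·s²) · (s·A) = kg²·m⁴·s⁻³.
Left is kg²·m⁴·s⁻⁴·A⁻¹; right is kg²·m⁴·s⁻³ — different.

No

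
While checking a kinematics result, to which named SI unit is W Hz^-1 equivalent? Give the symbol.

W = kg·m²·s⁻³.
Hz = s⁻¹.
So Hz⁻¹ = s.
Combining: W·Hz⁻¹ = (kg·m²·s⁻³) · s = kg·m²·s⁻².
kg·m²·s⁻² is the base-SI form of the joule.

J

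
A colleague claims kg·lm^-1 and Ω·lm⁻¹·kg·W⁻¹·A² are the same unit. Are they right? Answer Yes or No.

Left side:
  lm = cd·sr = cd (luminous flux; sr is dimensionless).
  So lm⁻¹ = cd⁻¹.
  Combining: kg·lm⁻¹ = kg · cd⁻¹ = kg·cd⁻¹.
Right side:
  Ω = V/A (resistance = voltage per current),
      = kg·m²·s⁻³·A⁻².
  lm = cd·sr = cd (luminous flux; sr is dimensionless).
  So lm⁻¹ = cd⁻¹.
  W = J/s (power = energy per time),
      = kg·m²·s⁻³.
  So W⁻¹ = kg⁻¹·m⁻²·s³.
  Combining: Ω·lm⁻¹·kg·W⁻¹·A² = (kg·m²·s⁻³·A⁻²) · cd⁻¹ · kg · (kg⁻¹·m⁻²·s³) · A² = kg·cd⁻¹.
Both reduce to kg·cd⁻¹.

Yes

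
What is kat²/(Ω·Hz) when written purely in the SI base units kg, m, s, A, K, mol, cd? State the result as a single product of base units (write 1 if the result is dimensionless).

kg⁻¹·m⁻²·s²·A²·mol²

kat = s⁻¹·mol.
So kat² = s⁻²·mol².
Ω = kg·m²·s⁻³·A⁻².
So Ω⁻¹ = kg⁻¹·m⁻²·s³·A².
Hz = s⁻¹.
So Hz⁻¹ = s.
Combining: kat²·Ω⁻¹·Hz⁻¹ = (s⁻²·mol²) · (kg⁻¹·m⁻²·s³·A²) · s = kg⁻¹·m⁻²·s²·A²·mol².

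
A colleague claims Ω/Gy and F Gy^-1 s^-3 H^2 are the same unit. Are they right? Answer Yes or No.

Left side:
  Gy = J/kg (absorbed dose = energy per mass),
      = m²·s⁻².
  So Gy⁻¹ = m⁻²·s².
  Ω = V/A (resistance = voltage per current),
      = kg·m²·s⁻³·A⁻².
  Combining: Gy⁻¹·Ω = (m⁻²·s²) · (kg·m²·s⁻³·A⁻²) = kg·s⁻¹·A⁻².
Right side:
  F = C/V (capacitance = charge per voltage),
      = A·s/(kg·m²·s⁻³·A⁻¹) (substituting C and V),
      = kg⁻¹·m⁻²·s⁴·A².
  Gy = J/kg (absorbed dose = energy per mass),
      = m²·s⁻².
  So Gy⁻¹ = m⁻²·s².
  H = Wb/A (inductance = flux per current),
      = kg·m²·s⁻²·A⁻².
  So H² = kg²·m⁴·s⁻⁴·A⁻⁴.
  Combining: F·Gy⁻¹·s⁻³·H² = (kg⁻¹·m⁻²·s⁴·A²) · (m⁻²·s²) · s⁻³ · (kg²·m⁴·s⁻⁴·A⁻⁴) = kg·s⁻¹·A⁻².
Both reduce to kg·s⁻¹·A⁻².

Yes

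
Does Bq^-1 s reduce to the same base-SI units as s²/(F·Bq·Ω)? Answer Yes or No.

Yes

Left side:
  Bq = 1/s = s⁻¹ (activity is decays per second).
  So Bq⁻¹ = s.
  Combining: Bq⁻¹·s = s · s = s².
Right side:
  F = C/V (capacitance = charge per voltage),
      = A·s/(kg·m²·s⁻³·A⁻¹) (substituting C and V),
      = kg⁻¹·m⁻²·s⁴·A².
  So F⁻¹ = kg·m²·s⁻⁴·A⁻².
  Bq = 1/s = s⁻¹ (activity is decays per second).
  So Bq⁻¹ = s.
  Ω = V/A (resistance = voltage per current),
      = kg·m²·s⁻³·A⁻².
  So Ω⁻¹ = kg⁻¹·m⁻²·s³·A².
  Combining: s²·F⁻¹·Bq⁻¹·Ω⁻¹ = s² · (kg·m²·s⁻⁴·A⁻²) · s · (kg⁻¹·m⁻²·s³·A²) = s².
Both reduce to s².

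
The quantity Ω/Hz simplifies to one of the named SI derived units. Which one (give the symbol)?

H

Hz = 1/s = s⁻¹ (frequency is cycles per second).
So Hz⁻¹ = s.
Ω = V/A (resistance = voltage per current),
    = kg·m²·s⁻³·A⁻².
Combining: Hz⁻¹·Ω = s · (kg·m²·s⁻³·A⁻²) = kg·m²·s⁻²·A⁻².
kg·m²·s⁻²·A⁻² is the base-SI form of the henry.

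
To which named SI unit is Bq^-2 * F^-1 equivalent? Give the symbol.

H

Bq = 1/s = s⁻¹ (activity is decays per second).
So Bq⁻² = s².
F = C/V (capacitance = charge per voltage),
    = A·s/(kg·m²·s⁻³·A⁻¹) (substituting C and V),
    = kg⁻¹·m⁻²·s⁴·A².
So F⁻¹ = kg·m²·s⁻⁴·A⁻².
Combining: Bq⁻²·F⁻¹ = s² · (kg·m²·s⁻⁴·A⁻²) = kg·m²·s⁻²·A⁻².
kg·m²·s⁻²·A⁻² is the base-SI form of the henry.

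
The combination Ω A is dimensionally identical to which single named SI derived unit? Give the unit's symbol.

Ω = V/A (resistance = voltage per current),
    = kg·m²·s⁻³·A⁻².
Combining: Ω·A = (kg·m²·s⁻³·A⁻²) · A = kg·m²·s⁻³·A⁻¹.
kg·m²·s⁻³·A⁻¹ is the base-SI form of the volt.

V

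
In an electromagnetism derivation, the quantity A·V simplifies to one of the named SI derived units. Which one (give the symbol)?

V = W/A (potential = power per current),
    = kg·m²·s⁻³·A⁻¹.
Combining: A·V = A · (kg·m²·s⁻³·A⁻¹) = kg·m²·s⁻³.
kg·m²·s⁻³ is the base-SI form of the watt.

W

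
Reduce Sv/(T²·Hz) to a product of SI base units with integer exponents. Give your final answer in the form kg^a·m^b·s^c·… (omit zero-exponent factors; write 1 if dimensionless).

Sv = J/kg (equivalent dose = energy per mass),
    = m²·s⁻².
T = Wb/m² (flux density = flux per area),
    = kg·s⁻²·A⁻¹.
So T⁻² = kg⁻²·s⁴·A².
Hz = 1/s = s⁻¹ (frequency is cycles per second).
So Hz⁻¹ = s.
Combining: Sv·T⁻²·Hz⁻¹ = (m²·s⁻²) · (kg⁻²·s⁴·A²) · s = kg⁻²·m²·s³·A².

kg⁻²·m²·s³·A²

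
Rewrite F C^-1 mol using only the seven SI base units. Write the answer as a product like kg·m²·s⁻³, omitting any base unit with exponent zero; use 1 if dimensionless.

F = C/V (capacitance = charge per voltage),
    = A·s/(kg·m²·s⁻³·A⁻¹) (substituting C and V),
    = kg⁻¹·m⁻²·s⁴·A².
C = A·s = s·A (charge = current × time).
So C⁻¹ = s⁻¹·A⁻¹.
Combining: F·C⁻¹·mol = (kg⁻¹·m⁻²·s⁴·A²) · (s⁻¹·A⁻¹) · mol = kg⁻¹·m⁻²·s³·A·mol.

kg⁻¹·m⁻²·s³·A·mol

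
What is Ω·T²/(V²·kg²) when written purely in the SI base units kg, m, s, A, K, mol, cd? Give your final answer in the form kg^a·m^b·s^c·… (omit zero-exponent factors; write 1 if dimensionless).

V = W/A (potential = power per current),
    = kg·m²·s⁻³·A⁻¹.
So V⁻² = kg⁻²·m⁻⁴·s⁶·A².
Ω = V/A (resistance = voltage per current),
    = kg·m²·s⁻³·A⁻².
T = Wb/m² (flux density = flux per area),
    = kg·s⁻²·A⁻¹.
So T² = kg²·s⁻⁴·A⁻².
Combining: V⁻²·Ω·kg⁻²·T² = (kg⁻²·m⁻⁴·s⁶·A²) · (kg·m²·s⁻³·A⁻²) · kg⁻² · (kg²·s⁻⁴·A⁻²) = kg⁻¹·m⁻²·s⁻¹·A⁻².

kg⁻¹·m⁻²·s⁻¹·A⁻²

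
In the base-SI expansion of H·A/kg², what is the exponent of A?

-1

H = Wb/A (inductance = flux per current),
    = kg·m²·s⁻²·A⁻².
Combining: kg⁻²·H·A = kg⁻² · (kg·m²·s⁻²·A⁻²) · A = kg⁻¹·m²·s⁻²·A⁻¹.
The exponent of A is -1.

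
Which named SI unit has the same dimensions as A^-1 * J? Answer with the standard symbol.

Wb

J = N·m (work = force × distance),
    = kg·m²·s⁻².
Combining: A⁻¹·J = A⁻¹ · (kg·m²·s⁻²) = kg·m²·s⁻²·A⁻¹.
kg·m²·s⁻²·A⁻¹ is the base-SI form of the weber.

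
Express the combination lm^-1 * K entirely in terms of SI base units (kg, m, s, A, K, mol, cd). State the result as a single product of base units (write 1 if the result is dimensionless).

lm = cd.
So lm⁻¹ = cd⁻¹.
Combining: lm⁻¹·K = cd⁻¹ · K = K·cd⁻¹.

K·cd⁻¹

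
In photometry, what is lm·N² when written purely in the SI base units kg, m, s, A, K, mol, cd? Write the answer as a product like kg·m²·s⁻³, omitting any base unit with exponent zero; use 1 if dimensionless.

lm = cd·sr = cd (luminous flux; sr is dimensionless).
N = kg·m/s² = kg·m·s⁻² (force = mass × acceleration).
So N² = kg²·m²·s⁻⁴.
Combining: lm·N² = cd · (kg²·m²·s⁻⁴) = kg²·m²·s⁻⁴·cd.

kg²·m²·s⁻⁴·cd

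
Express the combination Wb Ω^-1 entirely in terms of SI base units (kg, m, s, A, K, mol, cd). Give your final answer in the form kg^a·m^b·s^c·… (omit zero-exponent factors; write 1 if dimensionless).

s·A

Wb = V·s (flux: a volt is a weber per second),
    = kg·m²·s⁻²·A⁻¹.
Ω = V/A (resistance = voltage per current),
    = kg·m²·s⁻³·A⁻².
So Ω⁻¹ = kg⁻¹·m⁻²·s³·A².
Combining: Wb·Ω⁻¹ = (kg·m²·s⁻²·A⁻¹) · (kg⁻¹·m⁻²·s³·A²) = s·A.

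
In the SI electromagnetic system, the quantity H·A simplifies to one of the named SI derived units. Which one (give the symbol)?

H = kg·m²·s⁻²·A⁻².
Combining: H·A = (kg·m²·s⁻²·A⁻²) · A = kg·m²·s⁻²·A⁻¹.
kg·m²·s⁻²·A⁻¹ is the base-SI form of the weber.

Wb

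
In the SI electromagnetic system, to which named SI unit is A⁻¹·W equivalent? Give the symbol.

V

W = kg·m²·s⁻³.
Combining: A⁻¹·W = A⁻¹ · (kg·m²·s⁻³) = kg·m²·s⁻³·A⁻¹.
kg·m²·s⁻³·A⁻¹ is the base-SI form of the volt.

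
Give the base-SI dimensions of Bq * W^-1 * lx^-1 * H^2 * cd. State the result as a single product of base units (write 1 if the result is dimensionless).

Bq = 1/s = s⁻¹ (activity is decays per second).
W = J/s (power = energy per time),
    = kg·m²·s⁻³.
So W⁻¹ = kg⁻¹·m⁻²·s³.
lx = lm/m² (illuminance = luminous flux per area),
    = m⁻²·cd.
So lx⁻¹ = m²·cd⁻¹.
H = Wb/A (inductance = flux per current),
    = kg·m²·s⁻²·A⁻².
So H² = kg²·m⁴·s⁻⁴·A⁻⁴.
Combining: Bq·W⁻¹·lx⁻¹·H²·cd = s⁻¹ · (kg⁻¹·m⁻²·s³) · (m²·cd⁻¹) · (kg²·m⁴·s⁻⁴·A⁻⁴) · cd = kg·m⁴·s⁻²·A⁻⁴.

kg·m⁴·s⁻²·A⁻⁴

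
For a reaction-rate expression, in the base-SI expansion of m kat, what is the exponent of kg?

0

kat = s⁻¹·mol.
Combining: m·kat = m · (s⁻¹·mol) = m·s⁻¹·mol.
The exponent of kg is 0.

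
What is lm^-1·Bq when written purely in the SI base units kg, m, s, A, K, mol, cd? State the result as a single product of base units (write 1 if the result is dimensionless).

s⁻¹·cd⁻¹

lm = cd.
So lm⁻¹ = cd⁻¹.
Bq = s⁻¹.
Combining: lm⁻¹·Bq = cd⁻¹ · s⁻¹ = s⁻¹·cd⁻¹.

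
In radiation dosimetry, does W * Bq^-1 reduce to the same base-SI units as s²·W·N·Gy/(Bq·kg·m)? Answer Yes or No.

Left side:
  W = kg·m²·s⁻³.
  Bq = s⁻¹.
  So Bq⁻¹ = s.
  Combining: W·Bq⁻¹ = (kg·m²·s⁻³) · s = kg·m²·s⁻².
Right side:
  Bq = 1/s = s⁻¹ (activity is decays per second).
  So Bq⁻¹ = s.
  W = J/s (power = energy per time),
      = kg·m²·s⁻³.
  N = kg·m/s² = kg·m·s⁻² (force = mass × acceleration).
  Gy = J/kg (absorbed dose = energy per mass),
      = m²·s⁻².
  Combining: s²·Bq⁻¹·W·N·kg⁻¹·Gy·m⁻¹ = s² · s · (kg·m²·s⁻³) · (kg·m·s⁻²) · kg⁻¹ · (m²·s⁻²) · m⁻¹ = kg·m⁴·s⁻⁴.
Left is kg·m²·s⁻²; right is kg·m⁴·s⁻⁴ — different.

No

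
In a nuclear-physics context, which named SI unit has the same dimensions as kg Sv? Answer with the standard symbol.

J

Sv = m²·s⁻².
Combining: kg·Sv = kg · (m²·s⁻²) = kg·m²·s⁻².
kg·m²·s⁻² is the base-SI form of the joule.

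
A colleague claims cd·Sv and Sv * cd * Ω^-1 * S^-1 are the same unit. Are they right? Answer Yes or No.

Left side:
  Sv = m²·s⁻².
  Combining: cd·Sv = cd · (m²·s⁻²) = m²·s⁻²·cd.
Right side:
  Sv = m²·s⁻².
  Ω = kg·m²·s⁻³·A⁻².
  So Ω⁻¹ = kg⁻¹·m⁻²·s³·A².
  S = kg⁻¹·m⁻²·s³·A².
  So S⁻¹ = kg·m²·s⁻³·A⁻².
  Combining: Sv·cd·Ω⁻¹·S⁻¹ = (m²·s⁻²) · cd · (kg⁻¹·m⁻²·s³·A²) · (kg·m²·s⁻³·A⁻²) = m²·s⁻²·cd.
Both reduce to m²·s⁻²·cd.

Yes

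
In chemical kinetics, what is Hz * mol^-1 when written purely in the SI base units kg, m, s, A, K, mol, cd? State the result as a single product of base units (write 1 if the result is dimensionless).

Hz = s⁻¹.
Combining: Hz·mol⁻¹ = s⁻¹ · mol⁻¹ = s⁻¹·mol⁻¹.

s⁻¹·mol⁻¹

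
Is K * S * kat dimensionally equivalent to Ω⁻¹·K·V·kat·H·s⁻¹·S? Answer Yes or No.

Left side:
  S = kg⁻¹·m⁻²·s³·A².
  kat = s⁻¹·mol.
  Combining: K·S·kat = K · (kg⁻¹·m⁻²·s³·A²) · (s⁻¹·mol) = kg⁻¹·m⁻²·s²·A²·K·mol.
Right side:
  Ω = kg·m²·s⁻³·A⁻².
  So Ω⁻¹ = kg⁻¹·m⁻²·s³·A².
  V = kg·m²·s⁻³·A⁻¹.
  kat = s⁻¹·mol.
  H = kg·m²·s⁻²·A⁻².
  S = kg⁻¹·m⁻²·s³·A².
  Combining: Ω⁻¹·K·V·kat·H·s⁻¹·S = (kg⁻¹·m⁻²·s³·A²) · K · (kg·m²·s⁻³·A⁻¹) · (s⁻¹·mol) · (kg·m²·s⁻²·A⁻²) · s⁻¹ · (kg⁻¹·m⁻²·s³·A²) = s⁻¹·A·K·mol.
Left is kg⁻¹·m⁻²·s²·A²·K·mol; right is s⁻¹·A·K·mol — different.

No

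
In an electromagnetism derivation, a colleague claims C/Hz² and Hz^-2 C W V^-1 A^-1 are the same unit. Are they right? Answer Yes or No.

Left side:
  C = A·s = s·A (charge = current × time).
  Hz = 1/s = s⁻¹ (frequency is cycles per second).
  So Hz⁻² = s².
  Combining: C·Hz⁻² = (s·A) · s² = s³·A.
Right side:
  Hz = 1/s = s⁻¹ (frequency is cycles per second).
  So Hz⁻² = s².
  C = A·s = s·A (charge = current × time).
  W = J/s (power = energy per time),
      = kg·m²·s⁻³.
  V = W/A (potential = power per current),
      = kg·m²·s⁻³·A⁻¹.
  So V⁻¹ = kg⁻¹·m⁻²·s³·A.
  Combining: Hz⁻²·C·W·V⁻¹·A⁻¹ = s² · (s·A) · (kg·m²·s⁻³) · (kg⁻¹·m⁻²·s³·A) · A⁻¹ = s³·A.
Both reduce to s³·A.

Yes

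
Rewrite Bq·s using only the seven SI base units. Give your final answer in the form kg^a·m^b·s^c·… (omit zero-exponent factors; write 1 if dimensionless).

1

Bq = 1/s = s⁻¹ (activity is decays per second).
Combining: Bq·s = s⁻¹ · s = 1.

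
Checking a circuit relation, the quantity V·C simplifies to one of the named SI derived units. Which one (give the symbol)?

J

V = kg·m²·s⁻³·A⁻¹.
C = s·A.
Combining: V·C = (kg·m²·s⁻³·A⁻¹) · (s·A) = kg·m²·s⁻².
kg·m²·s⁻² is the base-SI form of the joule.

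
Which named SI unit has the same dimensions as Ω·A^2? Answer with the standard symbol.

W

Ω = V/A (resistance = voltage per current),
    = kg·m²·s⁻³·A⁻².
Combining: Ω·A² = (kg·m²·s⁻³·A⁻²) · A² = kg·m²·s⁻³.
kg·m²·s⁻³ is the base-SI form of the watt.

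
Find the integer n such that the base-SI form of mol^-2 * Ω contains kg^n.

Ω = V/A (resistance = voltage per current),
    = kg·m²·s⁻³·A⁻².
Combining: mol⁻²·Ω = mol⁻² · (kg·m²·s⁻³·A⁻²) = kg·m²·s⁻³·A⁻²·mol⁻².
The exponent of kg is 1.

1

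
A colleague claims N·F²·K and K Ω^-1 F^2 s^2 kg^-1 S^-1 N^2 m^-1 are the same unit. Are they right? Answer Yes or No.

Left side:
  N = kg·m·s⁻².
  F = kg⁻¹·m⁻²·s⁴·A².
  So F² = kg⁻²·m⁻⁴·s⁸·A⁴.
  Combining: N·F²·K = (kg·m·s⁻²) · (kg⁻²·m⁻⁴·s⁸·A⁴) · K = kg⁻¹·m⁻³·s⁶·A⁴·K.
Right side:
  Ω = V/A (resistance = voltage per current),
      = kg·m²·s⁻³·A⁻².
  So Ω⁻¹ = kg⁻¹·m⁻²·s³·A².
  F = C/V (capacitance = charge per voltage),
      = A·s/(kg·m²·s⁻³·A⁻¹) (substituting C and V),
      = kg⁻¹·m⁻²·s⁴·A².
  So F² = kg⁻²·m⁻⁴·s⁸·A⁴.
  S = 1/Ω (conductance is reciprocal resistance),
      = kg⁻¹·m⁻²·s³·A².
  So S⁻¹ = kg·m²·s⁻³·A⁻².
  N = kg·m/s² = kg·m·s⁻² (force = mass × acceleration).
  So N² = kg²·m²·s⁻⁴.
  Combining: K·Ω⁻¹·F²·s²·kg⁻¹·S⁻¹·N²·m⁻¹ = K · (kg⁻¹·m⁻²·s³·A²) · (kg⁻²·m⁻⁴·s⁸·A⁴) · s² · kg⁻¹ · (kg·m²·s⁻³·A⁻²) · (kg²·m²·s⁻⁴) · m⁻¹ = kg⁻¹·m⁻³·s⁶·A⁴·K.
Both reduce to kg⁻¹·m⁻³·s⁶·A⁴·K.

Yes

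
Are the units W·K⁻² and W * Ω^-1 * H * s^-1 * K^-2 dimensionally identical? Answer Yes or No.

Yes

Left side:
  W = J/s (power = energy per time),
      = kg·m²·s⁻³.
  Combining: W·K⁻² = (kg·m²·s⁻³) · K⁻² = kg·m²·s⁻³·K⁻².
Right side:
  W = J/s (power = energy per time),
      = kg·m²·s⁻³.
  Ω = V/A (resistance = voltage per current),
      = kg·m²·s⁻³·A⁻².
  So Ω⁻¹ = kg⁻¹·m⁻²·s³·A².
  H = Wb/A (inductance = flux per current),
      = kg·m²·s⁻²·A⁻².
  Combining: W·Ω⁻¹·H·s⁻¹·K⁻² = (kg·m²·s⁻³) · (kg⁻¹·m⁻²·s³·A²) · (kg·m²·s⁻²·A⁻²) · s⁻¹ · K⁻² = kg·m²·s⁻³·K⁻².
Both reduce to kg·m²·s⁻³·K⁻².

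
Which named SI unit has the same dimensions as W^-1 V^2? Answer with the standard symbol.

Ω

W = kg·m²·s⁻³.
So W⁻¹ = kg⁻¹·m⁻²·s³.
V = kg·m²·s⁻³·A⁻¹.
So V² = kg²·m⁴·s⁻⁶·A⁻².
Combining: W⁻¹·V² = (kg⁻¹·m⁻²·s³) · (kg²·m⁴·s⁻⁶·A⁻²) = kg·m²·s⁻³·A⁻².
kg·m²·s⁻³·A⁻² is the base-SI form of the ohm.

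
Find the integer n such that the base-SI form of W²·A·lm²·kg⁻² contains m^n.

4

W = kg·m²·s⁻³.
So W² = kg²·m⁴·s⁻⁶.
lm = cd.
So lm² = cd².
Combining: W²·A·lm²·kg⁻² = (kg²·m⁴·s⁻⁶) · A · cd² · kg⁻² = m⁴·s⁻⁶·A·cd².
The exponent of m is 4.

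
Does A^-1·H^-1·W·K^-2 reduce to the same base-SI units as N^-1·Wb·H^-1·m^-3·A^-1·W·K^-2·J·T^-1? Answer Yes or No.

Left side:
  H = kg·m²·s⁻²·A⁻².
  So H⁻¹ = kg⁻¹·m⁻²·s²·A².
  W = kg·m²·s⁻³.
  Combining: A⁻¹·H⁻¹·W·K⁻² = A⁻¹ · (kg⁻¹·m⁻²·s²·A²) · (kg·m²·s⁻³) · K⁻² = s⁻¹·A·K⁻².
Right side:
  N = kg·m/s² = kg·m·s⁻² (force = mass × acceleration).
  So N⁻¹ = kg⁻¹·m⁻¹·s².
  Wb = V·s (flux: a volt is a weber per second),
      = kg·m²·s⁻²·A⁻¹.
  H = Wb/A (inductance = flux per current),
      = kg·m²·s⁻²·A⁻².
  So H⁻¹ = kg⁻¹·m⁻²·s²·A².
  W = J/s (power = energy per time),
      = kg·m²·s⁻³.
  J = N·m (work = force × distance),
      = kg·m²·s⁻².
  T = Wb/m² (flux density = flux per area),
      = kg·s⁻²·A⁻¹.
  So T⁻¹ = kg⁻¹·s²·A.
  Combining: N⁻¹·Wb·H⁻¹·m⁻³·A⁻¹·W·K⁻²·J·T⁻¹ = (kg⁻¹·m⁻¹·s²) · (kg·m²·s⁻²·A⁻¹) · (kg⁻¹·m⁻²·s²·A²) · m⁻³ · A⁻¹ · (kg·m²·s⁻³) · K⁻² · (kg·m²·s⁻²) · (kg⁻¹·s²·A) = s⁻¹·A·K⁻².
Both reduce to s⁻¹·A·K⁻².

Yes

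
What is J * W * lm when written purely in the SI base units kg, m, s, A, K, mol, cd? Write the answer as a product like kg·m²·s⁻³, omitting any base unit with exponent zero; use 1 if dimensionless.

kg²·m⁴·s⁻⁵·cd

J = N·m (work = force × distance),
    = kg·m²·s⁻².
W = J/s (power = energy per time),
    = kg·m²·s⁻³.
lm = cd·sr = cd (luminous flux; sr is dimensionless).
Combining: J·W·lm = (kg·m²·s⁻²) · (kg·m²·s⁻³) · cd = kg²·m⁴·s⁻⁵·cd.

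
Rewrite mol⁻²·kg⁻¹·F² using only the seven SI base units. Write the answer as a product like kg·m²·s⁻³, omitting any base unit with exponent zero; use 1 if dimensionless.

kg⁻³·m⁻⁴·s⁸·A⁴·mol⁻²

F = kg⁻¹·m⁻²·s⁴·A².
So F² = kg⁻²·m⁻⁴·s⁸·A⁴.
Combining: mol⁻²·kg⁻¹·F² = mol⁻² · kg⁻¹ · (kg⁻²·m⁻⁴·s⁸·A⁴) = kg⁻³·m⁻⁴·s⁸·A⁴·mol⁻².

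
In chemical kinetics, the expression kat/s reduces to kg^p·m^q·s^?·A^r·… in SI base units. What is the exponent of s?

-2

kat = mol/s = s⁻¹·mol (catalytic activity).
Combining: s⁻¹·kat = s⁻¹ · (s⁻¹·mol) = s⁻²·mol.
The exponent of s is -2.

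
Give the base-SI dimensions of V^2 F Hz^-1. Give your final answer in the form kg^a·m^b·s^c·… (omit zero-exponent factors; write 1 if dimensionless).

V = W/A (potential = power per current),
    = kg·m²·s⁻³·A⁻¹.
So V² = kg²·m⁴·s⁻⁶·A⁻².
F = C/V (capacitance = charge per voltage),
    = A·s/(kg·m²·s⁻³·A⁻¹) (substituting C and V),
    = kg⁻¹·m⁻²·s⁴·A².
Hz = 1/s = s⁻¹ (frequency is cycles per second).
So Hz⁻¹ = s.
Combining: V²·F·Hz⁻¹ = (kg²·m⁴·s⁻⁶·A⁻²) · (kg⁻¹·m⁻²·s⁴·A²) · s = kg·m²·s⁻¹.

kg·m²·s⁻¹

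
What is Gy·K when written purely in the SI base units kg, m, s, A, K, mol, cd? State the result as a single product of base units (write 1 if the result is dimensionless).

m²·s⁻²·K

Gy = m²·s⁻².
Combining: Gy·K = (m²·s⁻²) · K = m²·s⁻²·K.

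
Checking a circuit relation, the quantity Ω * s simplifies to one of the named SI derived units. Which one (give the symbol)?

H

Ω = kg·m²·s⁻³·A⁻².
Combining: Ω·s = (kg·m²·s⁻³·A⁻²) · s = kg·m²·s⁻²·A⁻².
kg·m²·s⁻²·A⁻² is the base-SI form of the henry.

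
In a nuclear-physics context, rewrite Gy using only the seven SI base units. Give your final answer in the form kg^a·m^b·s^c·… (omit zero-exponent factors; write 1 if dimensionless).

m²·s⁻²

Gy = J/kg (absorbed dose = energy per mass),
    = m²·s⁻².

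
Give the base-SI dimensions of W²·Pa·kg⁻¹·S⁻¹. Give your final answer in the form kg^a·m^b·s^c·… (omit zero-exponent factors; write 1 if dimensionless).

W = J/s (power = energy per time),
    = kg·m²·s⁻³.
So W² = kg²·m⁴·s⁻⁶.
Pa = N/m² (pressure = force per area),
    = kg·m⁻¹·s⁻².
S = 1/Ω (conductance is reciprocal resistance),
    = kg⁻¹·m⁻²·s³·A².
So S⁻¹ = kg·m²·s⁻³·A⁻².
Combining: W²·Pa·kg⁻¹·S⁻¹ = (kg²·m⁴·s⁻⁶) · (kg·m⁻¹·s⁻²) · kg⁻¹ · (kg·m²·s⁻³·A⁻²) = kg³·m⁵·s⁻¹¹·A⁻².

kg³·m⁵·s⁻¹¹·A⁻²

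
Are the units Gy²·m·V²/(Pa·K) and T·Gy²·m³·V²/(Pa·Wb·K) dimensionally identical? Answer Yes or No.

Yes

Left side:
  Gy = J/kg (absorbed dose = energy per mass),
      = m²·s⁻².
  So Gy² = m⁴·s⁻⁴.
  Pa = N/m² (pressure = force per area),
      = kg·m⁻¹·s⁻².
  So Pa⁻¹ = kg⁻¹·m·s².
  V = W/A (potential = power per current),
      = kg·m²·s⁻³·A⁻¹.
  So V² = kg²·m⁴·s⁻⁶·A⁻².
  Combining: Gy²·m·Pa⁻¹·K⁻¹·V² = (m⁴·s⁻⁴) · m · (kg⁻¹·m·s²) · K⁻¹ · (kg²·m⁴·s⁻⁶·A⁻²) = kg·m¹⁰·s⁻⁸·A⁻²·K⁻¹.
Right side:
  T = Wb/m² (flux density = flux per area),
      = kg·s⁻²·A⁻¹.
  Pa = N/m² (pressure = force per area),
      = kg·m⁻¹·s⁻².
  So Pa⁻¹ = kg⁻¹·m·s².
  Gy = J/kg (absorbed dose = energy per mass),
      = m²·s⁻².
  So Gy² = m⁴·s⁻⁴.
  V = W/A (potential = power per current),
      = kg·m²·s⁻³·A⁻¹.
  So V² = kg²·m⁴·s⁻⁶·A⁻².
  Wb = V·s (flux: a volt is a weber per second),
      = kg·m²·s⁻²·A⁻¹.
  So Wb⁻¹ = kg⁻¹·m⁻²·s²·A.
  Combining: T·Pa⁻¹·Gy²·m³·V²·Wb⁻¹·K⁻¹ = (kg·s⁻²·A⁻¹) · (kg⁻¹·m·s²) · (m⁴·s⁻⁴) · m³ · (kg²·m⁴·s⁻⁶·A⁻²) · (kg⁻¹·m⁻²·s²·A) · K⁻¹ = kg·m¹⁰·s⁻⁸·A⁻²·K⁻¹.
Both reduce to kg·m¹⁰·s⁻⁸·A⁻²·K⁻¹.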